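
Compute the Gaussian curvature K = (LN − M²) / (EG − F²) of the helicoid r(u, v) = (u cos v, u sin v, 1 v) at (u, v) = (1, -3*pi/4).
K = -1/4

Coefficients of the first fundamental form: E = 1, F = 0, G = u^2 + 1.
Coefficients of the second fundamental form: L = 0, M = -1/sqrt(u^2 + 1), N = 0.
Assemble K = (LN − M²)/(EG − F²) = -1/(u^2 + 1)^2. At (u, v) = (1, -3*pi/4): K = -1/4.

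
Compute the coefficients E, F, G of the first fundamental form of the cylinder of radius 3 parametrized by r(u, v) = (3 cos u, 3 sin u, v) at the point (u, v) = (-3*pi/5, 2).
E = 9;  F = 0;  G = 1

Partials: r_u = (-3*sin(u), 3*cos(u), 0), r_v = (0, 0, 1). As functions of (u, v):
  E = r_u · r_u = 9,
  F = r_u · r_v = 0,
  G = r_v · r_v = 1.
Evaluating at (u, v) = (-3*pi/5, 2): E = 9, F = 0, G = 1.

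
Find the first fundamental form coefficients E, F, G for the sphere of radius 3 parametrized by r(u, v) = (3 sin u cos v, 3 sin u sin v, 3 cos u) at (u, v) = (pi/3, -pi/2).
E = 9;  F = 0;  G = 27/4

Partials: r_u = (3*cos(u)*cos(v), 3*sin(v)*cos(u), -3*sin(u)), r_v = (-3*sin(u)*sin(v), 3*sin(u)*cos(v), 0). As functions of (u, v):
  E = r_u · r_u = 9,
  F = r_u · r_v = 0,
  G = r_v · r_v = 9*sin(u)^2.
Evaluating at (u, v) = (pi/3, -pi/2): E = 9, F = 0, G = 27/4.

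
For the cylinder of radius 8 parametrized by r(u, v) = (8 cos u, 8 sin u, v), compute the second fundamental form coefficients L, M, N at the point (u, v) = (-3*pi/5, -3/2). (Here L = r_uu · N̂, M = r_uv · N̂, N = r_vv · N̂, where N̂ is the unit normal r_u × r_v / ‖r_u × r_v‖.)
L = -8;  M = 0;  N = 0

Compute the unit normal N̂(u, v) = (cos(u), sin(u), 0), and the second partials r_uu, r_uv, r_vv. Take dot products:
  L(u, v) = r_uu · N̂ = -8,
  M(u, v) = r_uv · N̂ = 0,
  N(u, v) = r_vv · N̂ = 0.
Evaluating at (u, v) = (-3*pi/5, -3/2):
  L = -8, M = 0, N = 0.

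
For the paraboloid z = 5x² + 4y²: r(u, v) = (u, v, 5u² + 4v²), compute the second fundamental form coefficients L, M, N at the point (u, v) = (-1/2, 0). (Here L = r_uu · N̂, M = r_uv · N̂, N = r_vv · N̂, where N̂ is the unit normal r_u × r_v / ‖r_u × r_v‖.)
L = 5*sqrt(26)/13;  M = 0;  N = 4*sqrt(26)/13

Compute the unit normal N̂(u, v) = (-10*u/sqrt(100*u^2 + 64*v^2 + 1), -8*v/sqrt(100*u^2 + 64*v^2 + 1), 1/sqrt(100*u^2 + 64*v^2 + 1)), and the second partials r_uu, r_uv, r_vv. Take dot products:
  L(u, v) = r_uu · N̂ = 10/sqrt(100*u^2 + 64*v^2 + 1),
  M(u, v) = r_uv · N̂ = 0,
  N(u, v) = r_vv · N̂ = 8/sqrt(100*u^2 + 64*v^2 + 1).
Evaluating at (u, v) = (-1/2, 0):
  L = 5*sqrt(26)/13, M = 0, N = 4*sqrt(26)/13.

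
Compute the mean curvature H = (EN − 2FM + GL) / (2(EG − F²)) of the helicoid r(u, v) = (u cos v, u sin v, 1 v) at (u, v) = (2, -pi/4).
H = 0

With E = 1, F = 0, G = u^2 + 1, L = 0, M = -1/sqrt(u^2 + 1), N = 0, assemble
  H = (EN − 2FM + GL) / (2(EG − F²)) = 0.
At (u, v) = (2, -pi/4): H = 0.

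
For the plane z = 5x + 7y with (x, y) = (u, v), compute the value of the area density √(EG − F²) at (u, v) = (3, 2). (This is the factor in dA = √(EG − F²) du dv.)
√(EG − F²)|_{(3, 2)} = 5*sqrt(3)

E = 26, F = 35, G = 50, so EG − F² = 75. Taking the positive square root: √(EG − F²) = 5*sqrt(3). At (u, v) = (3, 2): 5*sqrt(3).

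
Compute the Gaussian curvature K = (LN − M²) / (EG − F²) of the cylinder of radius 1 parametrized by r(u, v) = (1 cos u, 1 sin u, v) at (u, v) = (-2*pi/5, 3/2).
K = 0

Coefficients of the first fundamental form: E = 1, F = 0, G = 1.
Coefficients of the second fundamental form: L = -1, M = 0, N = 0.
Assemble K = (LN − M²)/(EG − F²) = 0. At (u, v) = (-2*pi/5, 3/2): K = 0.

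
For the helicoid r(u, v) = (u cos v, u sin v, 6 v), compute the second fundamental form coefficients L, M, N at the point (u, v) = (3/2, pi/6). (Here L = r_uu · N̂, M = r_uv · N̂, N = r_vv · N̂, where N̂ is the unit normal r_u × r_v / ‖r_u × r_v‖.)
L = 0;  M = -4*sqrt(17)/17;  N = 0

Compute the unit normal N̂(u, v) = (6*sin(v)/sqrt(u^2 + 36), -6*cos(v)/sqrt(u^2 + 36), u/sqrt(u^2 + 36)), and the second partials r_uu, r_uv, r_vv. Take dot products:
  L(u, v) = r_uu · N̂ = 0,
  M(u, v) = r_uv · N̂ = -6/sqrt(u^2 + 36),
  N(u, v) = r_vv · N̂ = 0.
Evaluating at (u, v) = (3/2, pi/6):
  L = 0, M = -4*sqrt(17)/17, N = 0.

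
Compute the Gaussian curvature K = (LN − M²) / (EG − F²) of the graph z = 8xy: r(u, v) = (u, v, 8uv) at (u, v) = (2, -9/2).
K = -64/2411809

Coefficients of the first fundamental form: E = 64*v^2 + 1, F = 64*u*v, G = 64*u^2 + 1.
Coefficients of the second fundamental form: L = 0, M = 8/sqrt(64*u^2 + 64*v^2 + 1), N = 0.
Assemble K = (LN − M²)/(EG − F²) = -64/(4096*u^4 + 8192*u^2*v^2 + 128*u^2 + 4096*v^4 + 128*v^2 + 1). At (u, v) = (2, -9/2): K = -64/2411809.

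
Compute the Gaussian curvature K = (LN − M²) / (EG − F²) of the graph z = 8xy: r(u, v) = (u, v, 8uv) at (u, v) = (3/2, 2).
K = -64/160801

Coefficients of the first fundamental form: E = 64*v^2 + 1, F = 64*u*v, G = 64*u^2 + 1.
Coefficients of the second fundamental form: L = 0, M = 8/sqrt(64*u^2 + 64*v^2 + 1), N = 0.
Assemble K = (LN − M²)/(EG − F²) = -64/(4096*u^4 + 8192*u^2*v^2 + 128*u^2 + 4096*v^4 + 128*v^2 + 1). At (u, v) = (3/2, 2): K = -64/160801.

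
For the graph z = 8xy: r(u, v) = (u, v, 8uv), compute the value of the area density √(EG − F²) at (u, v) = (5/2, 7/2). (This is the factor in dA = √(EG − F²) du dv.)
√(EG − F²)|_{(5/2, 7/2)} = sqrt(1185)

E = 64*v^2 + 1, F = 64*u*v, G = 64*u^2 + 1, so EG − F² = 64*u^2 + 64*v^2 + 1. Taking the positive square root: √(EG − F²) = sqrt(64*u^2 + 64*v^2 + 1). At (u, v) = (5/2, 7/2): sqrt(1185).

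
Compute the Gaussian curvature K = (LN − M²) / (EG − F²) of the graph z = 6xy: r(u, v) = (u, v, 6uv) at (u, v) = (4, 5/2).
K = -9/160801

Coefficients of the first fundamental form: E = 36*v^2 + 1, F = 36*u*v, G = 36*u^2 + 1.
Coefficients of the second fundamental form: L = 0, M = 6/sqrt(36*u^2 + 36*v^2 + 1), N = 0.
Assemble K = (LN − M²)/(EG − F²) = -36/(1296*u^4 + 2592*u^2*v^2 + 72*u^2 + 1296*v^4 + 72*v^2 + 1). At (u, v) = (4, 5/2): K = -9/160801.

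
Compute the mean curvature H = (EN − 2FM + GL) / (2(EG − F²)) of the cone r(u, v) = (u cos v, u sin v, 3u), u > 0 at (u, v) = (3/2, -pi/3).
H = sqrt(10)/10

With E = 10, F = 0, G = u^2, L = 0, M = 0, N = 3*sqrt(10)*u^2/(10*Abs(u)), assemble
  H = (EN − 2FM + GL) / (2(EG − F²)) = 3*sqrt(10)/(20*Abs(u)).
At (u, v) = (3/2, -pi/3): H = sqrt(10)/10.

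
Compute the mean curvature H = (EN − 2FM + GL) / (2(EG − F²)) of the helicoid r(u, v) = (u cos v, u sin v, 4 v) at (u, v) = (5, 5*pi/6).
H = 0

With E = 1, F = 0, G = u^2 + 16, L = 0, M = -4/sqrt(u^2 + 16), N = 0, assemble
  H = (EN − 2FM + GL) / (2(EG − F²)) = 0.
At (u, v) = (5, 5*pi/6): H = 0.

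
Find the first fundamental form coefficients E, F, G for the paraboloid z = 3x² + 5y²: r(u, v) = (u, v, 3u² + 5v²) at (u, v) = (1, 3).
E = 37;  F = 180;  G = 901

Partials: r_u = (1, 0, 6*u), r_v = (0, 1, 10*v). As functions of (u, v):
  E = r_u · r_u = 36*u^2 + 1,
  F = r_u · r_v = 60*u*v,
  G = r_v · r_v = 100*v^2 + 1.
Evaluating at (u, v) = (1, 3): E = 37, F = 180, G = 901.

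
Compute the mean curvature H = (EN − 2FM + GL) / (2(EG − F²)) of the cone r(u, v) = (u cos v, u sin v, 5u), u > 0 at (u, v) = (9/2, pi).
H = 5*sqrt(26)/234

With E = 26, F = 0, G = u^2, L = 0, M = 0, N = 5*sqrt(26)*u^2/(26*Abs(u)), assemble
  H = (EN − 2FM + GL) / (2(EG − F²)) = 5*sqrt(26)/(52*Abs(u)).
At (u, v) = (9/2, pi): H = 5*sqrt(26)/234.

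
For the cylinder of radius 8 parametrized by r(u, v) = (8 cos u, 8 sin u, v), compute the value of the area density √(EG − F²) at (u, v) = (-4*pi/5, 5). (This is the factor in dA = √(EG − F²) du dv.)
√(EG − F²)|_{(-4*pi/5, 5)} = 8

E = 64, F = 0, G = 1, so EG − F² = 64. Taking the positive square root: √(EG − F²) = 8. At (u, v) = (-4*pi/5, 5): 8.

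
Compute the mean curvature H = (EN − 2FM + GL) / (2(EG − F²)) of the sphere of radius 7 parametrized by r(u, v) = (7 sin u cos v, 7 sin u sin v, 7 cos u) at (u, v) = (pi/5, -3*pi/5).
H = -1/7

With E = 49, F = 0, G = 49*sin(u)^2, L = -7*sin(u)/Abs(sin(u)), M = 0, N = -7*sin(u)^3/Abs(sin(u)), assemble
  H = (EN − 2FM + GL) / (2(EG − F²)) = -sin(u)/(7*Abs(sin(u))).
At (u, v) = (pi/5, -3*pi/5): H = -1/7.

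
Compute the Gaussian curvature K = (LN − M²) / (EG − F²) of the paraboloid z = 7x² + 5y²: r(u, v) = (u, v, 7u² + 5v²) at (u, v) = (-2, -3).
K = 28/567845

Coefficients of the first fundamental form: E = 196*u^2 + 1, F = 140*u*v, G = 100*v^2 + 1.
Coefficients of the second fundamental form: L = 14/sqrt(196*u^2 + 100*v^2 + 1), M = 0, N = 10/sqrt(196*u^2 + 100*v^2 + 1).
Assemble K = (LN − M²)/(EG − F²) = 140/(38416*u^4 + 39200*u^2*v^2 + 392*u^2 + 10000*v^4 + 200*v^2 + 1). At (u, v) = (-2, -3): K = 28/567845.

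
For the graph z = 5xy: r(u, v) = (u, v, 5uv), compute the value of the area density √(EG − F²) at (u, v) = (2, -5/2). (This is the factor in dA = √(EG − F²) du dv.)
√(EG − F²)|_{(2, -5/2)} = 7*sqrt(21)/2

E = 25*v^2 + 1, F = 25*u*v, G = 25*u^2 + 1, so EG − F² = 25*u^2 + 25*v^2 + 1. Taking the positive square root: √(EG − F²) = sqrt(25*u^2 + 25*v^2 + 1). At (u, v) = (2, -5/2): 7*sqrt(21)/2.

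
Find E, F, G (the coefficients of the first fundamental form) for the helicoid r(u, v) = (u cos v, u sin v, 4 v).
E = 1;  F = 0;  G = u^2 + 16

Compute partials: r_u = (cos(v), sin(v), 0), r_v = (-u*sin(v), u*cos(v), 4). Then
  E = r_u · r_u = 1,
  F = r_u · r_v = 0,
  G = r_v · r_v = u^2 + 16.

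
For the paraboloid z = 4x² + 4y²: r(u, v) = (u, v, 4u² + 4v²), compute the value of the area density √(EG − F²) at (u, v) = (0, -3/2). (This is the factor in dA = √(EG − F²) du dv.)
√(EG − F²)|_{(0, -3/2)} = sqrt(145)

E = 64*u^2 + 1, F = 64*u*v, G = 64*v^2 + 1, so EG − F² = 64*u^2 + 64*v^2 + 1. Taking the positive square root: √(EG − F²) = sqrt(64*u^2 + 64*v^2 + 1). At (u, v) = (0, -3/2): sqrt(145).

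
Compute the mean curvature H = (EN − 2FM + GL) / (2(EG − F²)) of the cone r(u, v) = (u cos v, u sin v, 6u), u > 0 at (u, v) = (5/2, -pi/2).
H = 6*sqrt(37)/185

With E = 37, F = 0, G = u^2, L = 0, M = 0, N = 6*sqrt(37)*u^2/(37*Abs(u)), assemble
  H = (EN − 2FM + GL) / (2(EG − F²)) = 3*sqrt(37)/(37*Abs(u)).
At (u, v) = (5/2, -pi/2): H = 6*sqrt(37)/185.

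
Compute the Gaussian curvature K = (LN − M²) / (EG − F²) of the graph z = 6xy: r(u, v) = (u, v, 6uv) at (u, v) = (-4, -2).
K = -36/519841

Coefficients of the first fundamental form: E = 36*v^2 + 1, F = 36*u*v, G = 36*u^2 + 1.
Coefficients of the second fundamental form: L = 0, M = 6/sqrt(36*u^2 + 36*v^2 + 1), N = 0.
Assemble K = (LN − M²)/(EG − F²) = -36/(1296*u^4 + 2592*u^2*v^2 + 72*u^2 + 1296*v^4 + 72*v^2 + 1). At (u, v) = (-4, -2): K = -36/519841.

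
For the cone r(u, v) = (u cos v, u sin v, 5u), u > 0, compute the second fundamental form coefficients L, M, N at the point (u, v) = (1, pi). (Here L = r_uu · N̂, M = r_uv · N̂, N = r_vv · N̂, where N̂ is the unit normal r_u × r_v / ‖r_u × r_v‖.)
L = 0;  M = 0;  N = 5*sqrt(26)/26

Compute the unit normal N̂(u, v) = (-5*sqrt(26)*u*cos(v)/(26*Abs(u)), -5*sqrt(26)*u*sin(v)/(26*Abs(u)), sqrt(26)*u/(26*Abs(u))), and the second partials r_uu, r_uv, r_vv. Take dot products:
  L(u, v) = r_uu · N̂ = 0,
  M(u, v) = r_uv · N̂ = 0,
  N(u, v) = r_vv · N̂ = 5*sqrt(26)*u^2/(26*Abs(u)).
Evaluating at (u, v) = (1, pi):
  L = 0, M = 0, N = 5*sqrt(26)/26.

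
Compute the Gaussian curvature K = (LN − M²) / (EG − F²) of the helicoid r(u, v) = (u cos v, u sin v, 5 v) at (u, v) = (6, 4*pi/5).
K = -25/3721

Coefficients of the first fundamental form: E = 1, F = 0, G = u^2 + 25.
Coefficients of the second fundamental form: L = 0, M = -5/sqrt(u^2 + 25), N = 0.
Assemble K = (LN − M²)/(EG − F²) = -25/(u^2 + 25)^2. At (u, v) = (6, 4*pi/5): K = -25/3721.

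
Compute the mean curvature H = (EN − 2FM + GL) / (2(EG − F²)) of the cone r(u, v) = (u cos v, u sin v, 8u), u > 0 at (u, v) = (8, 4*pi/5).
H = sqrt(65)/130

With E = 65, F = 0, G = u^2, L = 0, M = 0, N = 8*sqrt(65)*u^2/(65*Abs(u)), assemble
  H = (EN − 2FM + GL) / (2(EG − F²)) = 4*sqrt(65)/(65*Abs(u)).
At (u, v) = (8, 4*pi/5): H = sqrt(65)/130.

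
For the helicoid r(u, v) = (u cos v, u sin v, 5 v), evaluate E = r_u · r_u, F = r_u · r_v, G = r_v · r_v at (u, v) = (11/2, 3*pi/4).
E = 1;  F = 0;  G = 221/4

Partials: r_u = (cos(v), sin(v), 0), r_v = (-u*sin(v), u*cos(v), 5). As functions of (u, v):
  E = r_u · r_u = 1,
  F = r_u · r_v = 0,
  G = r_v · r_v = u^2 + 25.
Evaluating at (u, v) = (11/2, 3*pi/4): E = 1, F = 0, G = 221/4.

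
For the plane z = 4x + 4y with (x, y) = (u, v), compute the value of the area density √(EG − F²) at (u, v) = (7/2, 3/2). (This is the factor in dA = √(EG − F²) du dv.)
√(EG − F²)|_{(7/2, 3/2)} = sqrt(33)

E = 17, F = 16, G = 17, so EG − F² = 33. Taking the positive square root: √(EG − F²) = sqrt(33). At (u, v) = (7/2, 3/2): sqrt(33).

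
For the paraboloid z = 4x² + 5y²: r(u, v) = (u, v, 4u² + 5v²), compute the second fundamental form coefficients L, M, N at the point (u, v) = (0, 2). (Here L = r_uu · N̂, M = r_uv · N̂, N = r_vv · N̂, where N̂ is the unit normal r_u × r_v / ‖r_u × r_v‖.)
L = 8*sqrt(401)/401;  M = 0;  N = 10*sqrt(401)/401

Compute the unit normal N̂(u, v) = (-8*u/sqrt(64*u^2 + 100*v^2 + 1), -10*v/sqrt(64*u^2 + 100*v^2 + 1), 1/sqrt(64*u^2 + 100*v^2 + 1)), and the second partials r_uu, r_uv, r_vv. Take dot products:
  L(u, v) = r_uu · N̂ = 8/sqrt(64*u^2 + 100*v^2 + 1),
  M(u, v) = r_uv · N̂ = 0,
  N(u, v) = r_vv · N̂ = 10/sqrt(64*u^2 + 100*v^2 + 1).
Evaluating at (u, v) = (0, 2):
  L = 8*sqrt(401)/401, M = 0, N = 10*sqrt(401)/401.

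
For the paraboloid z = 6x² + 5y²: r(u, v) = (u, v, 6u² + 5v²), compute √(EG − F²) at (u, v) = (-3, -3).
√(EG − F²)|_{(-3, -3)} = 13*sqrt(13)

E = 144*u^2 + 1, F = 120*u*v, G = 100*v^2 + 1; EG − F² = 144*u^2 + 100*v^2 + 1; √(EG − F²) = sqrt(144*u^2 + 100*v^2 + 1). At the given point: 13*sqrt(13).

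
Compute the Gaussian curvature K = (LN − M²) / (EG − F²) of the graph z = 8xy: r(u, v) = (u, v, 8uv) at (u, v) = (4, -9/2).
K = -64/5387041

Coefficients of the first fundamental form: E = 64*v^2 + 1, F = 64*u*v, G = 64*u^2 + 1.
Coefficients of the second fundamental form: L = 0, M = 8/sqrt(64*u^2 + 64*v^2 + 1), N = 0.
Assemble K = (LN − M²)/(EG − F²) = -64/(4096*u^4 + 8192*u^2*v^2 + 128*u^2 + 4096*v^4 + 128*v^2 + 1). At (u, v) = (4, -9/2): K = -64/5387041.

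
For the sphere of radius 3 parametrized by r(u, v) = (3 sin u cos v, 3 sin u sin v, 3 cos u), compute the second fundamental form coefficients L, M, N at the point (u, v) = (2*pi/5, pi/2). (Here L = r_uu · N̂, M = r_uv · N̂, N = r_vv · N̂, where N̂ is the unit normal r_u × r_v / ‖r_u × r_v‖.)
L = -3;  M = 0;  N = -15/8 - 3*sqrt(5)/8

Compute the unit normal N̂(u, v) = (sin(u)^2*cos(v)/Abs(sin(u)), sin(u)^2*sin(v)/Abs(sin(u)), sin(2*u)/(2*Abs(sin(u)))), and the second partials r_uu, r_uv, r_vv. Take dot products:
  L(u, v) = r_uu · N̂ = -3*sin(u)/Abs(sin(u)),
  M(u, v) = r_uv · N̂ = 0,
  N(u, v) = r_vv · N̂ = -3*sin(u)^3/Abs(sin(u)).
Evaluating at (u, v) = (2*pi/5, pi/2):
  L = -3, M = 0, N = -15/8 - 3*sqrt(5)/8.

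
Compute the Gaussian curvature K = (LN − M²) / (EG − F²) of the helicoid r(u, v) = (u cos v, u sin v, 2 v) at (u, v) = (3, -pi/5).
K = -4/169

Coefficients of the first fundamental form: E = 1, F = 0, G = u^2 + 4.
Coefficients of the second fundamental form: L = 0, M = -2/sqrt(u^2 + 4), N = 0.
Assemble K = (LN − M²)/(EG − F²) = -4/(u^2 + 4)^2. At (u, v) = (3, -pi/5): K = -4/169.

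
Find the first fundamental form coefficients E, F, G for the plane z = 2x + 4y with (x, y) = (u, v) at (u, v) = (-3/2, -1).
E = 5;  F = 8;  G = 17

Partials: r_u = (1, 0, 2), r_v = (0, 1, 4). As functions of (u, v):
  E = r_u · r_u = 5,
  F = r_u · r_v = 8,
  G = r_v · r_v = 17.
Evaluating at (u, v) = (-3/2, -1): E = 5, F = 8, G = 17.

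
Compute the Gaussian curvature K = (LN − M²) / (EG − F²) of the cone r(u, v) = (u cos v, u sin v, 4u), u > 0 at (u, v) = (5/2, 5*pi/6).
K = 0

Coefficients of the first fundamental form: E = 17, F = 0, G = u^2.
Coefficients of the second fundamental form: L = 0, M = 0, N = 4*sqrt(17)*u^2/(17*Abs(u)).
Assemble K = (LN − M²)/(EG − F²) = 0. At (u, v) = (5/2, 5*pi/6): K = 0.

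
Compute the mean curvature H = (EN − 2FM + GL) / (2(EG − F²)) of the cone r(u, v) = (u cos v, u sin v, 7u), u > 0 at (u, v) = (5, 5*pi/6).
H = 7*sqrt(2)/100

With E = 50, F = 0, G = u^2, L = 0, M = 0, N = 7*sqrt(2)*u^2/(10*Abs(u)), assemble
  H = (EN − 2FM + GL) / (2(EG − F²)) = 7*sqrt(2)/(20*Abs(u)).
At (u, v) = (5, 5*pi/6): H = 7*sqrt(2)/100.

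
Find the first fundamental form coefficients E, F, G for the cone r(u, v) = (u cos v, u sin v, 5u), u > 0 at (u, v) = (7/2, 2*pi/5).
E = 26;  F = 0;  G = 49/4

Partials: r_u = (cos(v), sin(v), 5), r_v = (-u*sin(v), u*cos(v), 0). As functions of (u, v):
  E = r_u · r_u = 26,
  F = r_u · r_v = 0,
  G = r_v · r_v = u^2.
Evaluating at (u, v) = (7/2, 2*pi/5): E = 26, F = 0, G = 49/4.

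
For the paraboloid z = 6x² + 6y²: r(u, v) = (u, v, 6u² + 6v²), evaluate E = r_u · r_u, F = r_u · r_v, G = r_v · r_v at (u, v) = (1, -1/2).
E = 145;  F = -72;  G = 37

Partials: r_u = (1, 0, 12*u), r_v = (0, 1, 12*v). As functions of (u, v):
  E = r_u · r_u = 144*u^2 + 1,
  F = r_u · r_v = 144*u*v,
  G = r_v · r_v = 144*v^2 + 1.
Evaluating at (u, v) = (1, -1/2): E = 145, F = -72, G = 37.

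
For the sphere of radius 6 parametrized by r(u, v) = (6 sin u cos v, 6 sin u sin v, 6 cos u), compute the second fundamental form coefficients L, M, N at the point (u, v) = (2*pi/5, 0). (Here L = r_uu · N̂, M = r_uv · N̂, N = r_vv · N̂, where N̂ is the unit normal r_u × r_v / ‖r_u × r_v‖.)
L = -6;  M = 0;  N = -15/4 - 3*sqrt(5)/4

Compute the unit normal N̂(u, v) = (sin(u)^2*cos(v)/Abs(sin(u)), sin(u)^2*sin(v)/Abs(sin(u)), sin(2*u)/(2*Abs(sin(u)))), and the second partials r_uu, r_uv, r_vv. Take dot products:
  L(u, v) = r_uu · N̂ = -6*sin(u)/Abs(sin(u)),
  M(u, v) = r_uv · N̂ = 0,
  N(u, v) = r_vv · N̂ = -6*sin(u)^3/Abs(sin(u)).
Evaluating at (u, v) = (2*pi/5, 0):
  L = -6, M = 0, N = -15/4 - 3*sqrt(5)/4.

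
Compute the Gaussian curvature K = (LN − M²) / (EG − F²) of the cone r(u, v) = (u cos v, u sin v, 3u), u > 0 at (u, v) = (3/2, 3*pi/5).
K = 0

Coefficients of the first fundamental form: E = 10, F = 0, G = u^2.
Coefficients of the second fundamental form: L = 0, M = 0, N = 3*sqrt(10)*u^2/(10*Abs(u)).
Assemble K = (LN − M²)/(EG − F²) = 0. At (u, v) = (3/2, 3*pi/5): K = 0.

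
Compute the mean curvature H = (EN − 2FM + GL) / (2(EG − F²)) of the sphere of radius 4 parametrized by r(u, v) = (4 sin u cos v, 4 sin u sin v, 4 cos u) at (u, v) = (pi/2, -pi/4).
H = -1/4

With E = 16, F = 0, G = 16*sin(u)^2, L = -4*sin(u)/Abs(sin(u)), M = 0, N = -4*sin(u)^3/Abs(sin(u)), assemble
  H = (EN − 2FM + GL) / (2(EG − F²)) = -sin(u)/(4*Abs(sin(u))).
At (u, v) = (pi/2, -pi/4): H = -1/4.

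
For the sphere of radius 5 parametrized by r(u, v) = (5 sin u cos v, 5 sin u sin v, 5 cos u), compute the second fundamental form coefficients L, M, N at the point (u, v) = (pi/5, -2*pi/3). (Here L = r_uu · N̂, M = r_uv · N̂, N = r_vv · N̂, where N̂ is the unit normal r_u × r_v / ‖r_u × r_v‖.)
L = -5;  M = 0;  N = -25/8 + 5*sqrt(5)/8

Compute the unit normal N̂(u, v) = (sin(u)^2*cos(v)/Abs(sin(u)), sin(u)^2*sin(v)/Abs(sin(u)), sin(2*u)/(2*Abs(sin(u)))), and the second partials r_uu, r_uv, r_vv. Take dot products:
  L(u, v) = r_uu · N̂ = -5*sin(u)/Abs(sin(u)),
  M(u, v) = r_uv · N̂ = 0,
  N(u, v) = r_vv · N̂ = -5*sin(u)^3/Abs(sin(u)).
Evaluating at (u, v) = (pi/5, -2*pi/3):
  L = -5, M = 0, N = -25/8 + 5*sqrt(5)/8.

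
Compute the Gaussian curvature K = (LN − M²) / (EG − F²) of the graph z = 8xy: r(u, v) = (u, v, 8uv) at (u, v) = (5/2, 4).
K = -64/2030625

Coefficients of the first fundamental form: E = 64*v^2 + 1, F = 64*u*v, G = 64*u^2 + 1.
Coefficients of the second fundamental form: L = 0, M = 8/sqrt(64*u^2 + 64*v^2 + 1), N = 0.
Assemble K = (LN − M²)/(EG − F²) = -64/(4096*u^4 + 8192*u^2*v^2 + 128*u^2 + 4096*v^4 + 128*v^2 + 1). At (u, v) = (5/2, 4): K = -64/2030625.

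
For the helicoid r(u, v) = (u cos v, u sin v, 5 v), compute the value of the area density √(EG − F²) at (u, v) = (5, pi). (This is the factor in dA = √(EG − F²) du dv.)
√(EG − F²)|_{(5, pi)} = 5*sqrt(2)

E = 1, F = 0, G = u^2 + 25, so EG − F² = u^2 + 25. Taking the positive square root: √(EG − F²) = sqrt(u^2 + 25). At (u, v) = (5, pi): 5*sqrt(2).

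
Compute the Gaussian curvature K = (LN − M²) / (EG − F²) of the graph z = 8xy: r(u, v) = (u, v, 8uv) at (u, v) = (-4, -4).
K = -64/4198401

Coefficients of the first fundamental form: E = 64*v^2 + 1, F = 64*u*v, G = 64*u^2 + 1.
Coefficients of the second fundamental form: L = 0, M = 8/sqrt(64*u^2 + 64*v^2 + 1), N = 0.
Assemble K = (LN − M²)/(EG − F²) = -64/(4096*u^4 + 8192*u^2*v^2 + 128*u^2 + 4096*v^4 + 128*v^2 + 1). At (u, v) = (-4, -4): K = -64/4198401.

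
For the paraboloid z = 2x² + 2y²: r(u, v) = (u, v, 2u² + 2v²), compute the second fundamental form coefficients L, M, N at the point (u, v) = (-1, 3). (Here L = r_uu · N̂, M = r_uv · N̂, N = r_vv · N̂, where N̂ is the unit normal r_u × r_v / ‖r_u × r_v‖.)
L = 4*sqrt(161)/161;  M = 0;  N = 4*sqrt(161)/161

Compute the unit normal N̂(u, v) = (-4*u/sqrt(16*u^2 + 16*v^2 + 1), -4*v/sqrt(16*u^2 + 16*v^2 + 1), 1/sqrt(16*u^2 + 16*v^2 + 1)), and the second partials r_uu, r_uv, r_vv. Take dot products:
  L(u, v) = r_uu · N̂ = 4/sqrt(16*u^2 + 16*v^2 + 1),
  M(u, v) = r_uv · N̂ = 0,
  N(u, v) = r_vv · N̂ = 4/sqrt(16*u^2 + 16*v^2 + 1).
Evaluating at (u, v) = (-1, 3):
  L = 4*sqrt(161)/161, M = 0, N = 4*sqrt(161)/161.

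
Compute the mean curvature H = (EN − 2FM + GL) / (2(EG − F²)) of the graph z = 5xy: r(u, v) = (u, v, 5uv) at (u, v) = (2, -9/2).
H = 9000*sqrt(2429)/5900041

With E = 25*v^2 + 1, F = 25*u*v, G = 25*u^2 + 1, L = 0, M = 5/sqrt(25*u^2 + 25*v^2 + 1), N = 0, assemble
  H = (EN − 2FM + GL) / (2(EG − F²)) = -125*u*v/(25*u^2 + 25*v^2 + 1)^(3/2).
At (u, v) = (2, -9/2): H = 9000*sqrt(2429)/5900041.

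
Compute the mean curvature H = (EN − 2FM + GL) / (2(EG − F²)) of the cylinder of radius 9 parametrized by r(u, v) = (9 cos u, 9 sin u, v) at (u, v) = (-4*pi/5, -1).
H = -1/18

With E = 81, F = 0, G = 1, L = -9, M = 0, N = 0, assemble
  H = (EN − 2FM + GL) / (2(EG − F²)) = -1/18.
At (u, v) = (-4*pi/5, -1): H = -1/18.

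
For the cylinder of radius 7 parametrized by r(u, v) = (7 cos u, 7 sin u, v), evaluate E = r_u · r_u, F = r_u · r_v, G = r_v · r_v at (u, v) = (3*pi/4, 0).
E = 49;  F = 0;  G = 1

Partials: r_u = (-7*sin(u), 7*cos(u), 0), r_v = (0, 0, 1). As functions of (u, v):
  E = r_u · r_u = 49,
  F = r_u · r_v = 0,
  G = r_v · r_v = 1.
Evaluating at (u, v) = (3*pi/4, 0): E = 49, F = 0, G = 1.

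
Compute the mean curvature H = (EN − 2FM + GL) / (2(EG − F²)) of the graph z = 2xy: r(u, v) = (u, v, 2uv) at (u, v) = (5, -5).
H = 200*sqrt(201)/40401

With E = 4*v^2 + 1, F = 4*u*v, G = 4*u^2 + 1, L = 0, M = 2/sqrt(4*u^2 + 4*v^2 + 1), N = 0, assemble
  H = (EN − 2FM + GL) / (2(EG − F²)) = -8*u*v/(4*u^2 + 4*v^2 + 1)^(3/2).
At (u, v) = (5, -5): H = 200*sqrt(201)/40401.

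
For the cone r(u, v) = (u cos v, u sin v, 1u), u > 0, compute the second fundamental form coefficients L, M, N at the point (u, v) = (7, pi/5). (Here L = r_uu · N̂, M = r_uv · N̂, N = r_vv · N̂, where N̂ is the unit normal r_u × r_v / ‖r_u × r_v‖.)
L = 0;  M = 0;  N = 7*sqrt(2)/2

Compute the unit normal N̂(u, v) = (-sqrt(2)*u*cos(v)/(2*Abs(u)), -sqrt(2)*u*sin(v)/(2*Abs(u)), sqrt(2)*u/(2*Abs(u))), and the second partials r_uu, r_uv, r_vv. Take dot products:
  L(u, v) = r_uu · N̂ = 0,
  M(u, v) = r_uv · N̂ = 0,
  N(u, v) = r_vv · N̂ = sqrt(2)*u^2/(2*Abs(u)).
Evaluating at (u, v) = (7, pi/5):
  L = 0, M = 0, N = 7*sqrt(2)/2.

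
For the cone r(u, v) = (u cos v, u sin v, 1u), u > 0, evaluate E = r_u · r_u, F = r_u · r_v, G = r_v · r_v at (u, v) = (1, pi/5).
E = 2;  F = 0;  G = 1

Partials: r_u = (cos(v), sin(v), 1), r_v = (-u*sin(v), u*cos(v), 0). As functions of (u, v):
  E = r_u · r_u = 2,
  F = r_u · r_v = 0,
  G = r_v · r_v = u^2.
Evaluating at (u, v) = (1, pi/5): E = 2, F = 0, G = 1.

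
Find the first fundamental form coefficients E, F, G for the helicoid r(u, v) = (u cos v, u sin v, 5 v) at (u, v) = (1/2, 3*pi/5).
E = 1;  F = 0;  G = 101/4

Partials: r_u = (cos(v), sin(v), 0), r_v = (-u*sin(v), u*cos(v), 5). As functions of (u, v):
  E = r_u · r_u = 1,
  F = r_u · r_v = 0,
  G = r_v · r_v = u^2 + 25.
Evaluating at (u, v) = (1/2, 3*pi/5): E = 1, F = 0, G = 101/4.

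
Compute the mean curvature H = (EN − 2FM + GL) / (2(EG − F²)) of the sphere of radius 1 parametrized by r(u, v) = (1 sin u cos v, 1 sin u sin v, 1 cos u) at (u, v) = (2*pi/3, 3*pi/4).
H = -1

With E = 1, F = 0, G = sin(u)^2, L = -sin(u)/Abs(sin(u)), M = 0, N = -sin(u)^3/Abs(sin(u)), assemble
  H = (EN − 2FM + GL) / (2(EG − F²)) = -sin(u)/Abs(sin(u)).
At (u, v) = (2*pi/3, 3*pi/4): H = -1.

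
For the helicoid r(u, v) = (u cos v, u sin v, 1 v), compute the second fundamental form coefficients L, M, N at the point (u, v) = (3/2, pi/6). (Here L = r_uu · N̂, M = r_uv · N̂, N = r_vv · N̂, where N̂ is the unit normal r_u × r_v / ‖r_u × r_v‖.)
L = 0;  M = -2*sqrt(13)/13;  N = 0

Compute the unit normal N̂(u, v) = (sin(v)/sqrt(u^2 + 1), -cos(v)/sqrt(u^2 + 1), u/sqrt(u^2 + 1)), and the second partials r_uu, r_uv, r_vv. Take dot products:
  L(u, v) = r_uu · N̂ = 0,
  M(u, v) = r_uv · N̂ = -1/sqrt(u^2 + 1),
  N(u, v) = r_vv · N̂ = 0.
Evaluating at (u, v) = (3/2, pi/6):
  L = 0, M = -2*sqrt(13)/13, N = 0.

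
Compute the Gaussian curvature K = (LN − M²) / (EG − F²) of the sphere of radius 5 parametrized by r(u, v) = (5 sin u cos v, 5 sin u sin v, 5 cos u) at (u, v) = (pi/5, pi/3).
K = 1/25

Coefficients of the first fundamental form: E = 25, F = 0, G = 25*sin(u)^2.
Coefficients of the second fundamental form: L = -5*sin(u)/Abs(sin(u)), M = 0, N = -5*sin(u)^3/Abs(sin(u)).
Assemble K = (LN − M²)/(EG − F²) = 1/25. At (u, v) = (pi/5, pi/3): K = 1/25.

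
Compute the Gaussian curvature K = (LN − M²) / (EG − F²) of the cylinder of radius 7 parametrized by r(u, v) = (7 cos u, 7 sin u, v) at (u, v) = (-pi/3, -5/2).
K = 0

Coefficients of the first fundamental form: E = 49, F = 0, G = 1.
Coefficients of the second fundamental form: L = -7, M = 0, N = 0.
Assemble K = (LN − M²)/(EG − F²) = 0. At (u, v) = (-pi/3, -5/2): K = 0.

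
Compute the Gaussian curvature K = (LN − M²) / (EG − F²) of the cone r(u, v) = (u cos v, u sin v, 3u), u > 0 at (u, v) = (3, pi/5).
K = 0

Coefficients of the first fundamental form: E = 10, F = 0, G = u^2.
Coefficients of the second fundamental form: L = 0, M = 0, N = 3*sqrt(10)*u^2/(10*Abs(u)).
Assemble K = (LN − M²)/(EG − F²) = 0. At (u, v) = (3, pi/5): K = 0.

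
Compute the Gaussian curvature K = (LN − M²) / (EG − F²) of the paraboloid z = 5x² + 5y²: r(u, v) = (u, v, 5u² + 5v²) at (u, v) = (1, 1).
K = 100/40401

Coefficients of the first fundamental form: E = 100*u^2 + 1, F = 100*u*v, G = 100*v^2 + 1.
Coefficients of the second fundamental form: L = 10/sqrt(100*u^2 + 100*v^2 + 1), M = 0, N = 10/sqrt(100*u^2 + 100*v^2 + 1).
Assemble K = (LN − M²)/(EG − F²) = 100/(10000*u^4 + 20000*u^2*v^2 + 200*u^2 + 10000*v^4 + 200*v^2 + 1). At (u, v) = (1, 1): K = 100/40401.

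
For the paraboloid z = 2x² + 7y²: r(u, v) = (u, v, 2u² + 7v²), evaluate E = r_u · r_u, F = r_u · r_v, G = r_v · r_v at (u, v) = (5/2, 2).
E = 101;  F = 280;  G = 785

Partials: r_u = (1, 0, 4*u), r_v = (0, 1, 14*v). As functions of (u, v):
  E = r_u · r_u = 16*u^2 + 1,
  F = r_u · r_v = 56*u*v,
  G = r_v · r_v = 196*v^2 + 1.
Evaluating at (u, v) = (5/2, 2): E = 101, F = 280, G = 785.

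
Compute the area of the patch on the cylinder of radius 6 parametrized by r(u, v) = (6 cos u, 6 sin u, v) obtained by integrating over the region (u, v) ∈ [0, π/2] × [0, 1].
Area = 3*pi

Area = ∫∫ √(EG − F²) du dv with √(EG − F²) = 6. Integrating over [0, π/2] × [0, 1] gives 3*pi.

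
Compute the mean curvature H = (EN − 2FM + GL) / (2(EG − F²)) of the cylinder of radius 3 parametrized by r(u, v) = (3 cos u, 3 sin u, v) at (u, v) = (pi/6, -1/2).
H = -1/6

With E = 9, F = 0, G = 1, L = -3, M = 0, N = 0, assemble
  H = (EN − 2FM + GL) / (2(EG − F²)) = -1/6.
At (u, v) = (pi/6, -1/2): H = -1/6.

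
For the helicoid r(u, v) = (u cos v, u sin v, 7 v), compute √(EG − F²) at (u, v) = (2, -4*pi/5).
√(EG − F²)|_{(2, -4*pi/5)} = sqrt(53)

E = 1, F = 0, G = u^2 + 49; EG − F² = u^2 + 49; √(EG − F²) = sqrt(u^2 + 49). At the given point: sqrt(53).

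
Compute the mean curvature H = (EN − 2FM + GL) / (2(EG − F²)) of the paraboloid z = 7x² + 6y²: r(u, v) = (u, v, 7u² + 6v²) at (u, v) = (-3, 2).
H = 14629*sqrt(2341)/5480281

With E = 196*u^2 + 1, F = 168*u*v, G = 144*v^2 + 1, L = 14/sqrt(196*u^2 + 144*v^2 + 1), M = 0, N = 12/sqrt(196*u^2 + 144*v^2 + 1), assemble
  H = (EN − 2FM + GL) / (2(EG − F²)) = (1176*u^2 + 1008*v^2 + 13)/(196*u^2 + 144*v^2 + 1)^(3/2).
At (u, v) = (-3, 2): H = 14629*sqrt(2341)/5480281.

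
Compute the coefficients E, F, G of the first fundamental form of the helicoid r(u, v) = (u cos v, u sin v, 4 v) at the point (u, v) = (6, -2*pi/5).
E = 1;  F = 0;  G = 52

Partials: r_u = (cos(v), sin(v), 0), r_v = (-u*sin(v), u*cos(v), 4). As functions of (u, v):
  E = r_u · r_u = 1,
  F = r_u · r_v = 0,
  G = r_v · r_v = u^2 + 16.
Evaluating at (u, v) = (6, -2*pi/5): E = 1, F = 0, G = 52.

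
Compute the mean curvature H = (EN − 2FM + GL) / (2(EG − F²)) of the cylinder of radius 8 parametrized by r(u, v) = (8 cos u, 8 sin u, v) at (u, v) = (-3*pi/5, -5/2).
H = -1/16

With E = 64, F = 0, G = 1, L = -8, M = 0, N = 0, assemble
  H = (EN − 2FM + GL) / (2(EG − F²)) = -1/16.
At (u, v) = (-3*pi/5, -5/2): H = -1/16.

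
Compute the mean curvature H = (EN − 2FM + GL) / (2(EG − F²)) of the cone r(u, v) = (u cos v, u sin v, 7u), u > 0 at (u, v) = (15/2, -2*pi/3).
H = 7*sqrt(2)/150

With E = 50, F = 0, G = u^2, L = 0, M = 0, N = 7*sqrt(2)*u^2/(10*Abs(u)), assemble
  H = (EN − 2FM + GL) / (2(EG − F²)) = 7*sqrt(2)/(20*Abs(u)).
At (u, v) = (15/2, -2*pi/3): H = 7*sqrt(2)/150.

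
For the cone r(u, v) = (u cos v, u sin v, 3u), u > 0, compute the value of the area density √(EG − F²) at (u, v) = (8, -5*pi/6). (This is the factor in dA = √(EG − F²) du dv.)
√(EG − F²)|_{(8, -5*pi/6)} = 8*sqrt(10)

E = 10, F = 0, G = u^2, so EG − F² = 10*u^2. Taking the positive square root: √(EG − F²) = sqrt(10)*Abs(u). At (u, v) = (8, -5*pi/6): 8*sqrt(10).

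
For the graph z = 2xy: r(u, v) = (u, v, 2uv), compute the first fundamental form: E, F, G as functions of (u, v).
E = 4*v^2 + 1;  F = 4*u*v;  G = 4*u^2 + 1

Compute partials: r_u = (1, 0, 2*v), r_v = (0, 1, 2*u). Then
  E = r_u · r_u = 4*v^2 + 1,
  F = r_u · r_v = 4*u*v,
  G = r_v · r_v = 4*u^2 + 1.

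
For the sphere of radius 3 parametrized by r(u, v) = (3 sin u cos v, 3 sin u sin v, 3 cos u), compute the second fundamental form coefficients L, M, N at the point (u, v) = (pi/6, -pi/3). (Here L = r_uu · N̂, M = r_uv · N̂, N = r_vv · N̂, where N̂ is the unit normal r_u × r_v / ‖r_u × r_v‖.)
L = -3;  M = 0;  N = -3/4

Compute the unit normal N̂(u, v) = (sin(u)^2*cos(v)/Abs(sin(u)), sin(u)^2*sin(v)/Abs(sin(u)), sin(2*u)/(2*Abs(sin(u)))), and the second partials r_uu, r_uv, r_vv. Take dot products:
  L(u, v) = r_uu · N̂ = -3*sin(u)/Abs(sin(u)),
  M(u, v) = r_uv · N̂ = 0,
  N(u, v) = r_vv · N̂ = -3*sin(u)^3/Abs(sin(u)).
Evaluating at (u, v) = (pi/6, -pi/3):
  L = -3, M = 0, N = -3/4.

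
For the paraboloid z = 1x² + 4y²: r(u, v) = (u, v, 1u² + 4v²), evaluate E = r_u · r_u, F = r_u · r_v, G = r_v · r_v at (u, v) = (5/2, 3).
E = 26;  F = 120;  G = 577

Partials: r_u = (1, 0, 2*u), r_v = (0, 1, 8*v). As functions of (u, v):
  E = r_u · r_u = 4*u^2 + 1,
  F = r_u · r_v = 16*u*v,
  G = r_v · r_v = 64*v^2 + 1.
Evaluating at (u, v) = (5/2, 3): E = 26, F = 120, G = 577.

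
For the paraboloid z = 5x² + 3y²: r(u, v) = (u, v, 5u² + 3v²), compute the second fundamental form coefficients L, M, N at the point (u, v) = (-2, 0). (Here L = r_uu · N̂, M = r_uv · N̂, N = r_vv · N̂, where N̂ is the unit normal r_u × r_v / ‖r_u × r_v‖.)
L = 10*sqrt(401)/401;  M = 0;  N = 6*sqrt(401)/401

Compute the unit normal N̂(u, v) = (-10*u/sqrt(100*u^2 + 36*v^2 + 1), -6*v/sqrt(100*u^2 + 36*v^2 + 1), 1/sqrt(100*u^2 + 36*v^2 + 1)), and the second partials r_uu, r_uv, r_vv. Take dot products:
  L(u, v) = r_uu · N̂ = 10/sqrt(100*u^2 + 36*v^2 + 1),
  M(u, v) = r_uv · N̂ = 0,
  N(u, v) = r_vv · N̂ = 6/sqrt(100*u^2 + 36*v^2 + 1).
Evaluating at (u, v) = (-2, 0):
  L = 10*sqrt(401)/401, M = 0, N = 6*sqrt(401)/401.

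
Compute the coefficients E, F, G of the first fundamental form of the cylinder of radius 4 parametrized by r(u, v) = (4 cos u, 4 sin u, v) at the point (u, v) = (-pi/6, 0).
E = 16;  F = 0;  G = 1

Partials: r_u = (-4*sin(u), 4*cos(u), 0), r_v = (0, 0, 1). As functions of (u, v):
  E = r_u · r_u = 16,
  F = r_u · r_v = 0,
  G = r_v · r_v = 1.
Evaluating at (u, v) = (-pi/6, 0): E = 16, F = 0, G = 1.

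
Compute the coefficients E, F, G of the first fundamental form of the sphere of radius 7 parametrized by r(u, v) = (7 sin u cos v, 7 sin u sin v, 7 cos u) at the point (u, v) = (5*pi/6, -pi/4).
E = 49;  F = 0;  G = 49/4

Partials: r_u = (7*cos(u)*cos(v), 7*sin(v)*cos(u), -7*sin(u)), r_v = (-7*sin(u)*sin(v), 7*sin(u)*cos(v), 0). As functions of (u, v):
  E = r_u · r_u = 49,
  F = r_u · r_v = 0,
  G = r_v · r_v = 49*sin(u)^2.
Evaluating at (u, v) = (5*pi/6, -pi/4): E = 49, F = 0, G = 49/4.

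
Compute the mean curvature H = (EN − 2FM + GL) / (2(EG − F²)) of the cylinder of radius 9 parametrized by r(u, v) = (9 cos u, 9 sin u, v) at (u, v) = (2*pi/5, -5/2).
H = -1/18

With E = 81, F = 0, G = 1, L = -9, M = 0, N = 0, assemble
  H = (EN − 2FM + GL) / (2(EG − F²)) = -1/18.
At (u, v) = (2*pi/5, -5/2): H = -1/18.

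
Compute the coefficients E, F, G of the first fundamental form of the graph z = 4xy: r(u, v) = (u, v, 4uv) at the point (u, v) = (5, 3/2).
E = 37;  F = 120;  G = 401

Partials: r_u = (1, 0, 4*v), r_v = (0, 1, 4*u). As functions of (u, v):
  E = r_u · r_u = 16*v^2 + 1,
  F = r_u · r_v = 16*u*v,
  G = r_v · r_v = 16*u^2 + 1.
Evaluating at (u, v) = (5, 3/2): E = 37, F = 120, G = 401.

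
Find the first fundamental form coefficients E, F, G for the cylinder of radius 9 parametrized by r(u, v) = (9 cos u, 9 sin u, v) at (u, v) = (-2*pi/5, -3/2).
E = 81;  F = 0;  G = 1

Partials: r_u = (-9*sin(u), 9*cos(u), 0), r_v = (0, 0, 1). As functions of (u, v):
  E = r_u · r_u = 81,
  F = r_u · r_v = 0,
  G = r_v · r_v = 1.
Evaluating at (u, v) = (-2*pi/5, -3/2): E = 81, F = 0, G = 1.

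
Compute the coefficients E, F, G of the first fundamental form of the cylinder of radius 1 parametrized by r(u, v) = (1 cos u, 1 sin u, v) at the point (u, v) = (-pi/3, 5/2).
E = 1;  F = 0;  G = 1

Partials: r_u = (-sin(u), cos(u), 0), r_v = (0, 0, 1). As functions of (u, v):
  E = r_u · r_u = 1,
  F = r_u · r_v = 0,
  G = r_v · r_v = 1.
Evaluating at (u, v) = (-pi/3, 5/2): E = 1, F = 0, G = 1.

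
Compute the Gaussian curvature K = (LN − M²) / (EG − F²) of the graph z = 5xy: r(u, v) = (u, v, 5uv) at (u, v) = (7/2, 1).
K = -400/1766241

Coefficients of the first fundamental form: E = 25*v^2 + 1, F = 25*u*v, G = 25*u^2 + 1.
Coefficients of the second fundamental form: L = 0, M = 5/sqrt(25*u^2 + 25*v^2 + 1), N = 0.
Assemble K = (LN − M²)/(EG − F²) = -25/(625*u^4 + 1250*u^2*v^2 + 50*u^2 + 625*v^4 + 50*v^2 + 1). At (u, v) = (7/2, 1): K = -400/1766241.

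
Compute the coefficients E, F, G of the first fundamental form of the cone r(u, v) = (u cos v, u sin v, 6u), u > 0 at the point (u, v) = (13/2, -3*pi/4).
E = 37;  F = 0;  G = 169/4

Partials: r_u = (cos(v), sin(v), 6), r_v = (-u*sin(v), u*cos(v), 0). As functions of (u, v):
  E = r_u · r_u = 37,
  F = r_u · r_v = 0,
  G = r_v · r_v = u^2.
Evaluating at (u, v) = (13/2, -3*pi/4): E = 37, F = 0, G = 169/4.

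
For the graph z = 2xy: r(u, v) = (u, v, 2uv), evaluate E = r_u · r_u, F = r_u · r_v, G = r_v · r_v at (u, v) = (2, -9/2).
E = 82;  F = -36;  G = 17

Partials: r_u = (1, 0, 2*v), r_v = (0, 1, 2*u). As functions of (u, v):
  E = r_u · r_u = 4*v^2 + 1,
  F = r_u · r_v = 4*u*v,
  G = r_v · r_v = 4*u^2 + 1.
Evaluating at (u, v) = (2, -9/2): E = 82, F = -36, G = 17.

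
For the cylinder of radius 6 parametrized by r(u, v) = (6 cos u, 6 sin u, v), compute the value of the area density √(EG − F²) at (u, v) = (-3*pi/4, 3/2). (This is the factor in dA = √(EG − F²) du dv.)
√(EG − F²)|_{(-3*pi/4, 3/2)} = 6

E = 36, F = 0, G = 1, so EG − F² = 36. Taking the positive square root: √(EG − F²) = 6. At (u, v) = (-3*pi/4, 3/2): 6.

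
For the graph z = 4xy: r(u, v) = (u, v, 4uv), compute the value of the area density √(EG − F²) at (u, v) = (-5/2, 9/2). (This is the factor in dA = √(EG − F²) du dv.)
√(EG − F²)|_{(-5/2, 9/2)} = 5*sqrt(17)

E = 16*v^2 + 1, F = 16*u*v, G = 16*u^2 + 1, so EG − F² = 16*u^2 + 16*v^2 + 1. Taking the positive square root: √(EG − F²) = sqrt(16*u^2 + 16*v^2 + 1). At (u, v) = (-5/2, 9/2): 5*sqrt(17).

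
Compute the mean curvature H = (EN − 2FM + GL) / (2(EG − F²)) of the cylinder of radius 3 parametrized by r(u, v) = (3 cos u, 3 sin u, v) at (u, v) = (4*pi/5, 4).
H = -1/6

With E = 9, F = 0, G = 1, L = -3, M = 0, N = 0, assemble
  H = (EN − 2FM + GL) / (2(EG − F²)) = -1/6.
At (u, v) = (4*pi/5, 4): H = -1/6.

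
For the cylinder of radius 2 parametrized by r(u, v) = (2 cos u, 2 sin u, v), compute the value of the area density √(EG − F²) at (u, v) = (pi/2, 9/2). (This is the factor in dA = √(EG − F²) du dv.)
√(EG − F²)|_{(pi/2, 9/2)} = 2

E = 4, F = 0, G = 1, so EG − F² = 4. Taking the positive square root: √(EG − F²) = 2. At (u, v) = (pi/2, 9/2): 2.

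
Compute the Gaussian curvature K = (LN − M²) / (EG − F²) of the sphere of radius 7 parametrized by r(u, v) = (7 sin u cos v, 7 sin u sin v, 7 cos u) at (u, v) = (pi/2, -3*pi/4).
K = 1/49

Coefficients of the first fundamental form: E = 49, F = 0, G = 49*sin(u)^2.
Coefficients of the second fundamental form: L = -7*sin(u)/Abs(sin(u)), M = 0, N = -7*sin(u)^3/Abs(sin(u)).
Assemble K = (LN − M²)/(EG − F²) = 1/49. At (u, v) = (pi/2, -3*pi/4): K = 1/49.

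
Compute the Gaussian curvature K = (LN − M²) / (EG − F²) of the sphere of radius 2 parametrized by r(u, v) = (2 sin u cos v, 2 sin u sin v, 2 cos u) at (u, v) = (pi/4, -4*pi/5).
K = 1/4

Coefficients of the first fundamental form: E = 4, F = 0, G = 4*sin(u)^2.
Coefficients of the second fundamental form: L = -2*sin(u)/Abs(sin(u)), M = 0, N = -2*sin(u)^3/Abs(sin(u)).
Assemble K = (LN − M²)/(EG − F²) = 1/4. At (u, v) = (pi/4, -4*pi/5): K = 1/4.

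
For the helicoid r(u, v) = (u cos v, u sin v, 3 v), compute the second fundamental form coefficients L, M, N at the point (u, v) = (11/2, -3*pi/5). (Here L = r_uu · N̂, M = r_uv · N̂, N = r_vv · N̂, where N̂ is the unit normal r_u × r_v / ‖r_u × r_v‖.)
L = 0;  M = -6*sqrt(157)/157;  N = 0

Compute the unit normal N̂(u, v) = (3*sin(v)/sqrt(u^2 + 9), -3*cos(v)/sqrt(u^2 + 9), u/sqrt(u^2 + 9)), and the second partials r_uu, r_uv, r_vv. Take dot products:
  L(u, v) = r_uu · N̂ = 0,
  M(u, v) = r_uv · N̂ = -3/sqrt(u^2 + 9),
  N(u, v) = r_vv · N̂ = 0.
Evaluating at (u, v) = (11/2, -3*pi/5):
  L = 0, M = -6*sqrt(157)/157, N = 0.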